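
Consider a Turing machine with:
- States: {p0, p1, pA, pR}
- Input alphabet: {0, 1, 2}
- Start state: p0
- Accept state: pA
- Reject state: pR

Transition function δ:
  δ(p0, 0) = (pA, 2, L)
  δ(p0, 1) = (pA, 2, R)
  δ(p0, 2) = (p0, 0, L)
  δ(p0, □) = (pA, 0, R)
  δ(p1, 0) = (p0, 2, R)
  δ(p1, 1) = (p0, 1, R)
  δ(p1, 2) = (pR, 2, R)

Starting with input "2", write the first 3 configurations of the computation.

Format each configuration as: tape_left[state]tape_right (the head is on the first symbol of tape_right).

Transitions applied:
Step 1: δ(p0, 2) = (p0, 0, L)
Step 2: δ(p0, □) = (pA, 0, R)

The first 3 configurations are:
[p0]2 ⊢ [p0]□0 ⊢ 0[pA]0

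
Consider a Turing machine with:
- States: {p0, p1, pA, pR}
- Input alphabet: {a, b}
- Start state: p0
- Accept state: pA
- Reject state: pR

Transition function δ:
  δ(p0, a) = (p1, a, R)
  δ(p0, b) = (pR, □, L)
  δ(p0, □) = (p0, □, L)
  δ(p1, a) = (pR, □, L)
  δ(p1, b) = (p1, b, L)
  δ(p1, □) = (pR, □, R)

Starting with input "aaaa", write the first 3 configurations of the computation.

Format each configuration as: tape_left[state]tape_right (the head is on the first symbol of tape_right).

Transitions applied:
Step 1: δ(p0, a) = (p1, a, R)
Step 2: δ(p1, a) = (pR, □, L)

The first 3 configurations are:
[p0]aaaa ⊢ a[p1]aaa ⊢ [pR]a□aa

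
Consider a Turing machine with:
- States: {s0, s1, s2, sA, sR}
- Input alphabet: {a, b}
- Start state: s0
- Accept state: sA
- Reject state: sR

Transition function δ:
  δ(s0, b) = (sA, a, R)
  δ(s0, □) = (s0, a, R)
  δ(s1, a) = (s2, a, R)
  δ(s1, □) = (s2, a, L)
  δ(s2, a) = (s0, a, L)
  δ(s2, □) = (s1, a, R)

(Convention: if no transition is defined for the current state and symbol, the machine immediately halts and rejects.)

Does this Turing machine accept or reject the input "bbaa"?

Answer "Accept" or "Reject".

Execution trace:
Initial: [s0]bbaa
Step 1: δ(s0, b) = (sA, a, R) → a[sA]baa

The machine reaches the accept state sA and halts.

Answer: Accept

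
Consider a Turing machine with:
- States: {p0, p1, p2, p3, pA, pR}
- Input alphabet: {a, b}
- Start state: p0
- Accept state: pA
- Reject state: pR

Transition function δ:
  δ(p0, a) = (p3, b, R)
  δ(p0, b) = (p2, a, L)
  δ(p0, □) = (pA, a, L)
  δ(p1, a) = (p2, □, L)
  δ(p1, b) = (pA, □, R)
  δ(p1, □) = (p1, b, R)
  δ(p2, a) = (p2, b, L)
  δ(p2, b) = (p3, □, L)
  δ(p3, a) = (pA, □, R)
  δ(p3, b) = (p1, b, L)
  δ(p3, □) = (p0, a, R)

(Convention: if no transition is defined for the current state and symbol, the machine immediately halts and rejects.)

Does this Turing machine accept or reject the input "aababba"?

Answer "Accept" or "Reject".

Execution trace:
Initial: [p0]aababba
Step 1: δ(p0, a) = (p3, b, R) → b[p3]ababba
Step 2: δ(p3, a) = (pA, □, R) → b□[pA]babba

The machine reaches the accept state pA and halts.

Answer: Accept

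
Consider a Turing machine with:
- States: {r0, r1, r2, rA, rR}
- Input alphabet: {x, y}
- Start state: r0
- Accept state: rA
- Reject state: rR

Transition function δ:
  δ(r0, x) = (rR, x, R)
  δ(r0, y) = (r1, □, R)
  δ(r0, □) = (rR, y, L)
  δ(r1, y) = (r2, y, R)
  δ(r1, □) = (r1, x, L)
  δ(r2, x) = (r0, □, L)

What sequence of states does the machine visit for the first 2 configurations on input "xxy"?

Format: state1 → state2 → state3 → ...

Execution trace:
Initial: [r0]xxy
Step 1: δ(r0, x) = (rR, x, R) → x[rR]xy

The machine reaches the reject state rR and halts.

State sequence: r0 → rR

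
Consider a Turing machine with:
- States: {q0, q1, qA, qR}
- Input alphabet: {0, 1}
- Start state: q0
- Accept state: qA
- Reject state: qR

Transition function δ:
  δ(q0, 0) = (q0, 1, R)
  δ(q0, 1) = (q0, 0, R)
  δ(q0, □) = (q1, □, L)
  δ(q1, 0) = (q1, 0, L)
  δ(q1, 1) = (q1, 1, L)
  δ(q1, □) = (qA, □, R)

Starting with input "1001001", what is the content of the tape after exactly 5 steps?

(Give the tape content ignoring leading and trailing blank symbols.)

Execution trace:
Initial: [q0]1001001
Step 1: δ(q0, 1) = (q0, 0, R) → 0[q0]001001
Step 2: δ(q0, 0) = (q0, 1, R) → 01[q0]01001
Step 3: δ(q0, 0) = (q0, 1, R) → 011[q0]1001
Step 4: δ(q0, 1) = (q0, 0, R) → 0110[q0]001
Step 5: δ(q0, 0) = (q0, 1, R) → 01101[q0]01

After 5 steps, the tape (ignoring leading/trailing blanks) is: 0110101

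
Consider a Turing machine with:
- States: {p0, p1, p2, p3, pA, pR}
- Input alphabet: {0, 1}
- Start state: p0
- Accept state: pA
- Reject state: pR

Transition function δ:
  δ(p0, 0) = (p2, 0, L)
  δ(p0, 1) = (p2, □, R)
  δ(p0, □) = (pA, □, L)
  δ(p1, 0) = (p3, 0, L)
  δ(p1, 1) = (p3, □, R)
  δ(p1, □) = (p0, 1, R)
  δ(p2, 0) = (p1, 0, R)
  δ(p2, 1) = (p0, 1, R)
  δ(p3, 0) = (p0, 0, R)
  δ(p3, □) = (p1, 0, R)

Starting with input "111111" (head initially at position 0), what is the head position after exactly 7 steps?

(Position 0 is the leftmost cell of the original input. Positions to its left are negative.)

Execution trace (head position shown):
Step 0: [p0]111111  (head at position 0)
Step 1: move right → □[p2]11111  (head at position 1)
Step 2: move right → □1[p0]1111  (head at position 2)
Step 3: move right → □1□[p2]111  (head at position 3)
Step 4: move right → □1□1[p0]11  (head at position 4)
Step 5: move right → □1□1□[p2]1  (head at position 5)
Step 6: move right → □1□1□1[p0]□  (head at position 6)
Step 7: move left → □1□1□[pA]1□  (head at position 5)

After 7 steps, the head is at position 5.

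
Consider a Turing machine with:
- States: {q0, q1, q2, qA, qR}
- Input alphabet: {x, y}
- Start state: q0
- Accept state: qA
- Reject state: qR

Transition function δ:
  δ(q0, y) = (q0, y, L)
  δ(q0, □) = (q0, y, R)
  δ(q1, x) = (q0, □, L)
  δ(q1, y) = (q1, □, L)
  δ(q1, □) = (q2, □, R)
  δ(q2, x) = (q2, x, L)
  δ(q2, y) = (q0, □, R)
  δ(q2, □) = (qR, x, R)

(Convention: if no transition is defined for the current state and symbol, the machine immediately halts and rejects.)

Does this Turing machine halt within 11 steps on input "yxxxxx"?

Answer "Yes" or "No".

Execution trace:
Initial: [q0]yxxxxx
Step 1: δ(q0, y) = (q0, y, L) → [q0]□yxxxxx
Step 2: δ(q0, □) = (q0, y, R) → y[q0]yxxxxx
Step 3: δ(q0, y) = (q0, y, L) → [q0]yyxxxxx
Step 4: δ(q0, y) = (q0, y, L) → [q0]□yyxxxxx
Step 5: δ(q0, □) = (q0, y, R) → y[q0]yyxxxxx
Step 6: δ(q0, y) = (q0, y, L) → [q0]yyyxxxxx
Step 7: δ(q0, y) = (q0, y, L) → [q0]□yyyxxxxx
Step 8: δ(q0, □) = (q0, y, R) → y[q0]yyyxxxxx
Step 9: δ(q0, y) = (q0, y, L) → [q0]yyyyxxxxx
Step 10: δ(q0, y) = (q0, y, L) → [q0]□yyyyxxxxx
Step 11: δ(q0, □) = (q0, y, R) → y[q0]yyyyxxxxx

The machine has not reached a halting state after 11 steps.
The machine did not halt within the 11-step bound.

Answer: No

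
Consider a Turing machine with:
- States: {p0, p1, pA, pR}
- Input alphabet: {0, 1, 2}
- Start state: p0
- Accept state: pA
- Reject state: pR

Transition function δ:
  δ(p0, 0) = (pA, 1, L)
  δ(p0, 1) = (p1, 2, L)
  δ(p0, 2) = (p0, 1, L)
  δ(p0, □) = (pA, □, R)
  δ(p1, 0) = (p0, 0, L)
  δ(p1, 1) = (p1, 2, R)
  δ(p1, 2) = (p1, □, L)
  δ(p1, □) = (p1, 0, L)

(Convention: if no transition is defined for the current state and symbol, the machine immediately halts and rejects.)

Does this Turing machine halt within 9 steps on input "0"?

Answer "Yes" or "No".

Execution trace:
Initial: [p0]0
Step 1: δ(p0, 0) = (pA, 1, L) → [pA]□1

The machine reaches the accept state pA and halts.
The machine halted after 1 step (within the 9-step bound).

Answer: Yes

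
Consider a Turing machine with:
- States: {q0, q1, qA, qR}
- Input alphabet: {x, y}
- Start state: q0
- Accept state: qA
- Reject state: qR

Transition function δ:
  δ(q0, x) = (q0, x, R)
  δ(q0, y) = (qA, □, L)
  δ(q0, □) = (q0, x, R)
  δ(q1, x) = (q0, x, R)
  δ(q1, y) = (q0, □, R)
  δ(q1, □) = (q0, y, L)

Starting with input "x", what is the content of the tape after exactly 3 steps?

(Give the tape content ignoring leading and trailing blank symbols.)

Execution trace:
Initial: [q0]x
Step 1: δ(q0, x) = (q0, x, R) → x[q0]□
Step 2: δ(q0, □) = (q0, x, R) → xx[q0]□
Step 3: δ(q0, □) = (q0, x, R) → xxx[q0]□

After 3 steps, the tape (ignoring leading/trailing blanks) is: xxx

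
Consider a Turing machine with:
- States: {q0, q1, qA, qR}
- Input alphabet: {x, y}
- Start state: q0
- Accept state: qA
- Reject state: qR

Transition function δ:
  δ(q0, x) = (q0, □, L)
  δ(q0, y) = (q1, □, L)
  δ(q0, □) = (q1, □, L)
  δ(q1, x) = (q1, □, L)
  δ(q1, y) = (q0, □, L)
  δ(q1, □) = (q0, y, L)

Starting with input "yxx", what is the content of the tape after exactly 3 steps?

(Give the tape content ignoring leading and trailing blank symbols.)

Execution trace:
Initial: [q0]yxx
Step 1: δ(q0, y) = (q1, □, L) → [q1]□□xx
Step 2: δ(q1, □) = (q0, y, L) → [q0]□y□xx
Step 3: δ(q0, □) = (q1, □, L) → [q1]□□y□xx

After 3 steps, the tape (ignoring leading/trailing blanks) is: y□xx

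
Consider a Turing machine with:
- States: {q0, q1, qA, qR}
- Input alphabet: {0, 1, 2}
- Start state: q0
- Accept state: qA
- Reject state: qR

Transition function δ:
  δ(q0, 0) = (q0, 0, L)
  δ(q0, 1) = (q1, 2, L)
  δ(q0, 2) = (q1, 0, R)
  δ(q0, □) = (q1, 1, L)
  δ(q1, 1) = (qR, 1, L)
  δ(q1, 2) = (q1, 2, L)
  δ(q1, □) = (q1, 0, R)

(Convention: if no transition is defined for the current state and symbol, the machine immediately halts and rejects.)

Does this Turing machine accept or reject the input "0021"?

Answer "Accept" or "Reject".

Execution trace:
Initial: [q0]0021
Step 1: δ(q0, 0) = (q0, 0, L) → [q0]□0021
Step 2: δ(q0, □) = (q1, 1, L) → [q1]□10021
Step 3: δ(q1, □) = (q1, 0, R) → 0[q1]10021
Step 4: δ(q1, 1) = (qR, 1, L) → [qR]010021

The machine reaches the reject state qR and halts.

Answer: Reject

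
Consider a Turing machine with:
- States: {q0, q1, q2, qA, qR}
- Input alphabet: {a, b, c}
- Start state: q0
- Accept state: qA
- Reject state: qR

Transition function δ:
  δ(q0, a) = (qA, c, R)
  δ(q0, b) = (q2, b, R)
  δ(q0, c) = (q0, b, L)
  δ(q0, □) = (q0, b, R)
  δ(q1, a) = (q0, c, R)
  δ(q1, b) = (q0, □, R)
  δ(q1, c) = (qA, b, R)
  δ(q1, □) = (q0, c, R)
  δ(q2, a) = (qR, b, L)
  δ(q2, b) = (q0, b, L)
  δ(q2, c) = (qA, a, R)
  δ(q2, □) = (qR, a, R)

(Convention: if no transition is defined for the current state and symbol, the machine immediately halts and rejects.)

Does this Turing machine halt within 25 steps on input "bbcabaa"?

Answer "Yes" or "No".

Execution trace:
Initial: [q0]bbcabaa
Step 1: δ(q0, b) = (q2, b, R) → b[q2]bcabaa
Step 2: δ(q2, b) = (q0, b, L) → [q0]bbcabaa
Step 3: δ(q0, b) = (q2, b, R) → b[q2]bcabaa
Step 4: δ(q2, b) = (q0, b, L) → [q0]bbcabaa
Step 5: δ(q0, b) = (q2, b, R) → b[q2]bcabaa
Step 6: δ(q2, b) = (q0, b, L) → [q0]bbcabaa
Step 7: δ(q0, b) = (q2, b, R) → b[q2]bcabaa
Step 8: δ(q2, b) = (q0, b, L) → [q0]bbcabaa
Step 9: δ(q0, b) = (q2, b, R) → b[q2]bcabaa
Step 10: δ(q2, b) = (q0, b, L) → [q0]bbcabaa
Step 11: δ(q0, b) = (q2, b, R) → b[q2]bcabaa
Step 12: δ(q2, b) = (q0, b, L) → [q0]bbcabaa
Step 13: δ(q0, b) = (q2, b, R) → b[q2]bcabaa
Step 14: δ(q2, b) = (q0, b, L) → [q0]bbcabaa
Step 15: δ(q0, b) = (q2, b, R) → b[q2]bcabaa
Step 16: δ(q2, b) = (q0, b, L) → [q0]bbcabaa
Step 17: δ(q0, b) = (q2, b, R) → b[q2]bcabaa
Step 18: δ(q2, b) = (q0, b, L) → [q0]bbcabaa
Step 19: δ(q0, b) = (q2, b, R) → b[q2]bcabaa
Step 20: δ(q2, b) = (q0, b, L) → [q0]bbcabaa
Step 21: δ(q0, b) = (q2, b, R) → b[q2]bcabaa
Step 22: δ(q2, b) = (q0, b, L) → [q0]bbcabaa
Step 23: δ(q0, b) = (q2, b, R) → b[q2]bcabaa
Step 24: δ(q2, b) = (q0, b, L) → [q0]bbcabaa
Step 25: δ(q0, b) = (q2, b, R) → b[q2]bcabaa

The machine has not reached a halting state after 25 steps.
The machine did not halt within the 25-step bound.

Answer: No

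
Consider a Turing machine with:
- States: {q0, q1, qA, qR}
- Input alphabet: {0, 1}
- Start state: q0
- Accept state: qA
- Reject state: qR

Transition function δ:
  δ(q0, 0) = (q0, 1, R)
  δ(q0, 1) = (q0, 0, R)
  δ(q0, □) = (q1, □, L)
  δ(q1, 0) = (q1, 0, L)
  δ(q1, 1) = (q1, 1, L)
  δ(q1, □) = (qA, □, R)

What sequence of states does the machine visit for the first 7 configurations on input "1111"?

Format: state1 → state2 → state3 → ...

Execution trace:
Initial: [q0]1111
Step 1: δ(q0, 1) = (q0, 0, R) → 0[q0]111
Step 2: δ(q0, 1) = (q0, 0, R) → 00[q0]11
Step 3: δ(q0, 1) = (q0, 0, R) → 000[q0]1
Step 4: δ(q0, 1) = (q0, 0, R) → 0000[q0]□
Step 5: δ(q0, □) = (q1, □, L) → 000[q1]0□
Step 6: δ(q1, 0) = (q1, 0, L) → 00[q1]00□

State sequence: q0 → q0 → q0 → q0 → q0 → q1 → q1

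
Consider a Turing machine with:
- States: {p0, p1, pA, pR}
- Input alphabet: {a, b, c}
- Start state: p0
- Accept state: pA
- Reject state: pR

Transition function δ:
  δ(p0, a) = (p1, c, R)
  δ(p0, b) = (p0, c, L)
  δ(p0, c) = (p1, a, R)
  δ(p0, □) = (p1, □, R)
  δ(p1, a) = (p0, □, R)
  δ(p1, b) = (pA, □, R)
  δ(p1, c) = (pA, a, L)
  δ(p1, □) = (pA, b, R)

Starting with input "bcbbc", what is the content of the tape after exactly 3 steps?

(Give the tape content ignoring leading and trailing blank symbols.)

Execution trace:
Initial: [p0]bcbbc
Step 1: δ(p0, b) = (p0, c, L) → [p0]□ccbbc
Step 2: δ(p0, □) = (p1, □, R) → □[p1]ccbbc
Step 3: δ(p1, c) = (pA, a, L) → [pA]□acbbc

The machine reaches the accept state pA and halts.

After 3 steps, the tape (ignoring leading/trailing blanks) is: acbbc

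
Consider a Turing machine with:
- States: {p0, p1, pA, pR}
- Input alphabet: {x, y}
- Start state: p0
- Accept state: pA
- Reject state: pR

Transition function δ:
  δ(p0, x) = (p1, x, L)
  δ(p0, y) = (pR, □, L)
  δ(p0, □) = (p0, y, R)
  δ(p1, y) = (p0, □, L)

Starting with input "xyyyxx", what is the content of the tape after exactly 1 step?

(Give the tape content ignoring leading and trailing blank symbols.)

Execution trace:
Initial: [p0]xyyyxx
Step 1: δ(p0, x) = (p1, x, L) → [p1]□xyyyxx

No transition is defined for δ(p1, □). By convention the machine halts and rejects.

After 1 step, the tape (ignoring leading/trailing blanks) is: xyyyxx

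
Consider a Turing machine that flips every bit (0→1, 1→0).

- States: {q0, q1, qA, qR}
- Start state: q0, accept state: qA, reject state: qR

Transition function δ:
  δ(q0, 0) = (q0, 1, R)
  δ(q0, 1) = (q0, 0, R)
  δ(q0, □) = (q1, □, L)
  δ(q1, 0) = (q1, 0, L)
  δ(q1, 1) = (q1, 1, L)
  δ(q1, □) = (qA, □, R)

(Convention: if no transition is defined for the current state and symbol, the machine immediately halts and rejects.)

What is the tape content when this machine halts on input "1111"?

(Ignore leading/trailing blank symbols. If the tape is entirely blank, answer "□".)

Execution trace:
Initial: [q0]1111
Step 1: δ(q0, 1) = (q0, 0, R) → 0[q0]111
Step 2: δ(q0, 1) = (q0, 0, R) → 00[q0]11
Step 3: δ(q0, 1) = (q0, 0, R) → 000[q0]1
Step 4: δ(q0, 1) = (q0, 0, R) → 0000[q0]□
Step 5: δ(q0, □) = (q1, □, L) → 000[q1]0□
Step 6: δ(q1, 0) = (q1, 0, L) → 00[q1]00□
Step 7: δ(q1, 0) = (q1, 0, L) → 0[q1]000□
Step 8: δ(q1, 0) = (q1, 0, L) → [q1]0000□
Step 9: δ(q1, 0) = (q1, 0, L) → [q1]□0000□
Step 10: δ(q1, □) = (qA, □, R) → □[qA]0000□

The machine reaches the accept state qA and halts.

Final tape (ignoring leading/trailing blanks): 0000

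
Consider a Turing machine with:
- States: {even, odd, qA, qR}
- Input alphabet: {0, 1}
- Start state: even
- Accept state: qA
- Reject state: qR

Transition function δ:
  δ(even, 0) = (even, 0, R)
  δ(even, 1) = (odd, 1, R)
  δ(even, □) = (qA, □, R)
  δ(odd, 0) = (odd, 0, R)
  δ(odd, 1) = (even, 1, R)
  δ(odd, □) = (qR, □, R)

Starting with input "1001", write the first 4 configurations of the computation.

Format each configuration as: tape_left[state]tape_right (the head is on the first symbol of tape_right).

Transitions applied:
Step 1: δ(even, 1) = (odd, 1, R)
Step 2: δ(odd, 0) = (odd, 0, R)
Step 3: δ(odd, 0) = (odd, 0, R)

The first 4 configurations are:
[even]1001 ⊢ 1[odd]001 ⊢ 10[odd]01 ⊢ 100[odd]1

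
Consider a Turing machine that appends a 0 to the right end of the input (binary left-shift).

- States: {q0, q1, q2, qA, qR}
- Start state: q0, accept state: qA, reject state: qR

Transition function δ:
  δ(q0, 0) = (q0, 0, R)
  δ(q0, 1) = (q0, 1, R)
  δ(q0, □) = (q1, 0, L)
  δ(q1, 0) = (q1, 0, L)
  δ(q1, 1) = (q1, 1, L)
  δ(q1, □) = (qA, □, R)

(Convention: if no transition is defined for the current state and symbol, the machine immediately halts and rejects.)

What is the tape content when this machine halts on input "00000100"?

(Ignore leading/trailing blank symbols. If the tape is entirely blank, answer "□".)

Execution trace:
Initial: [q0]00000100
Step 1: δ(q0, 0) = (q0, 0, R) → 0[q0]0000100
Step 2: δ(q0, 0) = (q0, 0, R) → 00[q0]000100
Step 3: δ(q0, 0) = (q0, 0, R) → 000[q0]00100
Step 4: δ(q0, 0) = (q0, 0, R) → 0000[q0]0100
Step 5: δ(q0, 0) = (q0, 0, R) → 00000[q0]100
Step 6: δ(q0, 1) = (q0, 1, R) → 000001[q0]00
Step 7: δ(q0, 0) = (q0, 0, R) → 0000010[q0]0
Step 8: δ(q0, 0) = (q0, 0, R) → 00000100[q0]□
Step 9: δ(q0, □) = (q1, 0, L) → 0000010[q1]00
Step 10: δ(q1, 0) = (q1, 0, L) → 000001[q1]000
Step 11: δ(q1, 0) = (q1, 0, L) → 00000[q1]1000
Step 12: δ(q1, 1) = (q1, 1, L) → 0000[q1]01000
Step 13: δ(q1, 0) = (q1, 0, L) → 000[q1]001000
Step 14: δ(q1, 0) = (q1, 0, L) → 00[q1]0001000
Step 15: δ(q1, 0) = (q1, 0, L) → 0[q1]00001000
Step 16: δ(q1, 0) = (q1, 0, L) → [q1]000001000
Step 17: δ(q1, 0) = (q1, 0, L) → [q1]□000001000
Step 18: δ(q1, □) = (qA, □, R) → □[qA]000001000

The machine reaches the accept state qA and halts.

Final tape (ignoring leading/trailing blanks): 000001000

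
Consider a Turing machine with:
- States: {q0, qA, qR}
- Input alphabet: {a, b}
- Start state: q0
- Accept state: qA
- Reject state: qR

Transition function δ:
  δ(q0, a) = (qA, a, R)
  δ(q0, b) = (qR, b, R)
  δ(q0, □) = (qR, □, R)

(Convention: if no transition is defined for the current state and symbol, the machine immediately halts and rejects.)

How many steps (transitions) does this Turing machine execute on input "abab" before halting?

Execution trace:
Initial: [q0]abab
Step 1: δ(q0, a) = (qA, a, R) → a[qA]bab

The machine reaches the accept state qA and halts.

The machine executed 1 step before halting.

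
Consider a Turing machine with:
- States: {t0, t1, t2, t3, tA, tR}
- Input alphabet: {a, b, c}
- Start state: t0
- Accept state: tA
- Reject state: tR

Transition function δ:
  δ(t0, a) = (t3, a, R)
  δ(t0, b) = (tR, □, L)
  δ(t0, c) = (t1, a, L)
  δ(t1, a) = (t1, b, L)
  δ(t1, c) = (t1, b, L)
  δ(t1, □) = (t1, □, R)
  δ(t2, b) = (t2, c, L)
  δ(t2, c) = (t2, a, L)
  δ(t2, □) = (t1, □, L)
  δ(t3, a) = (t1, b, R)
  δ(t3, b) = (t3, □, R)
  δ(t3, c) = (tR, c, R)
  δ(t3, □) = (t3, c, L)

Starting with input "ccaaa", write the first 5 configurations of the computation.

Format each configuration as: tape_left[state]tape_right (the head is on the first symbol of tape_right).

Transitions applied:
Step 1: δ(t0, c) = (t1, a, L)
Step 2: δ(t1, □) = (t1, □, R)
Step 3: δ(t1, a) = (t1, b, L)
Step 4: δ(t1, □) = (t1, □, R)

The first 5 configurations are:
[t0]ccaaa ⊢ [t1]□acaaa ⊢ □[t1]acaaa ⊢ [t1]□bcaaa ⊢ □[t1]bcaaa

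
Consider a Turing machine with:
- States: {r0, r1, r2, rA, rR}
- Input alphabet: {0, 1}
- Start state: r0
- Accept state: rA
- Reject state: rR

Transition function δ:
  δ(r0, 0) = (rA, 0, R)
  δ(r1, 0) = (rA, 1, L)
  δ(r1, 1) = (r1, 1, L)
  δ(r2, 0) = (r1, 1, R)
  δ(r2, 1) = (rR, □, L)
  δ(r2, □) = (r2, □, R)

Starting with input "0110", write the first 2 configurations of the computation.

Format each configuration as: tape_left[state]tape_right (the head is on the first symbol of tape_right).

Transitions applied:
Step 1: δ(r0, 0) = (rA, 0, R)

The first 2 configurations are:
[r0]0110 ⊢ 0[rA]110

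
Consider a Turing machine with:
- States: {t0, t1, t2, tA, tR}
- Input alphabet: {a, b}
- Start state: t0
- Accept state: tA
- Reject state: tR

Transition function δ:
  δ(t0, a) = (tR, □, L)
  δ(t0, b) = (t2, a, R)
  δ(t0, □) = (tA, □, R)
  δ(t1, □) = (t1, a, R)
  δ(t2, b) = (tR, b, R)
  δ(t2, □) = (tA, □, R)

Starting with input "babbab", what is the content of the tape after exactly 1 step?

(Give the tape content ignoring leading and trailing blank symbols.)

Execution trace:
Initial: [t0]babbab
Step 1: δ(t0, b) = (t2, a, R) → a[t2]abbab

No transition is defined for δ(t2, a). By convention the machine halts and rejects.

After 1 step, the tape (ignoring leading/trailing blanks) is: aabbab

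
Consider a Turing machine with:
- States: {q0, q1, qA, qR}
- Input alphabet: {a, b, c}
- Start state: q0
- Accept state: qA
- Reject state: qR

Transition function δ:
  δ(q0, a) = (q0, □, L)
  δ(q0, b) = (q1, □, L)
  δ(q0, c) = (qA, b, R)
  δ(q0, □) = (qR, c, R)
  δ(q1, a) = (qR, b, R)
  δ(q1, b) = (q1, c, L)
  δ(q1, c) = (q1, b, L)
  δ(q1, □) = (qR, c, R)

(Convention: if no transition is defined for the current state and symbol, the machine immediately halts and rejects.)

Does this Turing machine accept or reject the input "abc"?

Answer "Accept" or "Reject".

Execution trace:
Initial: [q0]abc
Step 1: δ(q0, a) = (q0, □, L) → [q0]□□bc
Step 2: δ(q0, □) = (qR, c, R) → c[qR]□bc

The machine reaches the reject state qR and halts.

Answer: Reject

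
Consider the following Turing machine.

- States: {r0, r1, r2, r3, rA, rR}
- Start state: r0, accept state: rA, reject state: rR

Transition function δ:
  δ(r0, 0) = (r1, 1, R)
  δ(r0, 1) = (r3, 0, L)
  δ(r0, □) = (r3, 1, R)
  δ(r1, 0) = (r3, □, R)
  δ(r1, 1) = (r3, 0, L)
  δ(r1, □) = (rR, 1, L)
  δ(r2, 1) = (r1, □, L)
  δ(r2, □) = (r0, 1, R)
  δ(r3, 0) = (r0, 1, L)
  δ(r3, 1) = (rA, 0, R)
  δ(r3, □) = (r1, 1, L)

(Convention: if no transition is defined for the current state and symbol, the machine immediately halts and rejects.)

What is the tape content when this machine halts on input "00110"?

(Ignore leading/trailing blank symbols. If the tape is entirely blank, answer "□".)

Execution trace:
Initial: [r0]00110
Step 1: δ(r0, 0) = (r1, 1, R) → 1[r1]0110
Step 2: δ(r1, 0) = (r3, □, R) → 1□[r3]110
Step 3: δ(r3, 1) = (rA, 0, R) → 1□0[rA]10

The machine reaches the accept state rA and halts.

Final tape (ignoring leading/trailing blanks): 1□010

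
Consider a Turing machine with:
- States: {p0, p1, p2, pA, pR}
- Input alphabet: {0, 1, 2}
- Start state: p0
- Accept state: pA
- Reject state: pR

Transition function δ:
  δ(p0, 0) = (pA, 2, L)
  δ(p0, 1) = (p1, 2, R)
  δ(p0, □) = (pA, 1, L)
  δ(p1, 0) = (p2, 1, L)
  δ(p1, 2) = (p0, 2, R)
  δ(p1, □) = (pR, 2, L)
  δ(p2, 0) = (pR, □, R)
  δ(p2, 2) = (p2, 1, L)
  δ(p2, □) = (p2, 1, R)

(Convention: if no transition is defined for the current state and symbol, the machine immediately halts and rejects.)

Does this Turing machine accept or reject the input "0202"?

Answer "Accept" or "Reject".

Execution trace:
Initial: [p0]0202
Step 1: δ(p0, 0) = (pA, 2, L) → [pA]□2202

The machine reaches the accept state pA and halts.

Answer: Accept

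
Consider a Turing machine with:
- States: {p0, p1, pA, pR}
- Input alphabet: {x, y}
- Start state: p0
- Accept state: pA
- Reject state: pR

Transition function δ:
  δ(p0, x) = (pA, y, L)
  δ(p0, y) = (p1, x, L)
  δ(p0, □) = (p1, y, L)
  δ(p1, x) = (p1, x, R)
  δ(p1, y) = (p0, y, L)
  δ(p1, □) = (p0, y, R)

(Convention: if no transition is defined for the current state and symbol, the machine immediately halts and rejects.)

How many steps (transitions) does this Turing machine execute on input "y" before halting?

Execution trace:
Initial: [p0]y
Step 1: δ(p0, y) = (p1, x, L) → [p1]□x
Step 2: δ(p1, □) = (p0, y, R) → y[p0]x
Step 3: δ(p0, x) = (pA, y, L) → [pA]yy

The machine reaches the accept state pA and halts.

The machine executed 3 steps before halting.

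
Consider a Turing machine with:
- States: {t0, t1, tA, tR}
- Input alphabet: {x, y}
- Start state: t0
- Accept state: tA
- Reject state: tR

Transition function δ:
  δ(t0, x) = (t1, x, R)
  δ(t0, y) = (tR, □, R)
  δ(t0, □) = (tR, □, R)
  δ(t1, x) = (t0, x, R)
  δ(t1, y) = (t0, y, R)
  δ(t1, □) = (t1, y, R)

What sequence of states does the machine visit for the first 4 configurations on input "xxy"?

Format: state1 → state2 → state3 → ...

Execution trace:
Initial: [t0]xxy
Step 1: δ(t0, x) = (t1, x, R) → x[t1]xy
Step 2: δ(t1, x) = (t0, x, R) → xx[t0]y
Step 3: δ(t0, y) = (tR, □, R) → xx□[tR]□

The machine reaches the reject state tR and halts.

State sequence: t0 → t1 → t0 → tR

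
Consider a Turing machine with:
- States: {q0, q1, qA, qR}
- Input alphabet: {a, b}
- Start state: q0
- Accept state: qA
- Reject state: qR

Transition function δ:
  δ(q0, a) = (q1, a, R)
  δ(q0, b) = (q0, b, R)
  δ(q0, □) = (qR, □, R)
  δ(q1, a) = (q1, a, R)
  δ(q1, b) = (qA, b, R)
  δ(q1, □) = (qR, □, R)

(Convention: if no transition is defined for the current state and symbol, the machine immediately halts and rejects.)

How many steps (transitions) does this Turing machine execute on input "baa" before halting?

Execution trace:
Initial: [q0]baa
Step 1: δ(q0, b) = (q0, b, R) → b[q0]aa
Step 2: δ(q0, a) = (q1, a, R) → ba[q1]a
Step 3: δ(q1, a) = (q1, a, R) → baa[q1]□
Step 4: δ(q1, □) = (qR, □, R) → baa□[qR]□

The machine reaches the reject state qR and halts.

The machine executed 4 steps before halting.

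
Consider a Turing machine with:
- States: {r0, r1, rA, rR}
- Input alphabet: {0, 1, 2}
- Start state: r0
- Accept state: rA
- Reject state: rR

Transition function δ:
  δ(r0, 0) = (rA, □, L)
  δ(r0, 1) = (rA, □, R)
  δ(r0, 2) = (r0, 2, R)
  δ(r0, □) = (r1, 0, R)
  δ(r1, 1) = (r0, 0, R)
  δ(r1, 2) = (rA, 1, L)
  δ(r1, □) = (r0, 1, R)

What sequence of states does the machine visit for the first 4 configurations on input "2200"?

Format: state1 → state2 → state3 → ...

Execution trace:
Initial: [r0]2200
Step 1: δ(r0, 2) = (r0, 2, R) → 2[r0]200
Step 2: δ(r0, 2) = (r0, 2, R) → 22[r0]00
Step 3: δ(r0, 0) = (rA, □, L) → 2[rA]2□0

The machine reaches the accept state rA and halts.

State sequence: r0 → r0 → r0 → rA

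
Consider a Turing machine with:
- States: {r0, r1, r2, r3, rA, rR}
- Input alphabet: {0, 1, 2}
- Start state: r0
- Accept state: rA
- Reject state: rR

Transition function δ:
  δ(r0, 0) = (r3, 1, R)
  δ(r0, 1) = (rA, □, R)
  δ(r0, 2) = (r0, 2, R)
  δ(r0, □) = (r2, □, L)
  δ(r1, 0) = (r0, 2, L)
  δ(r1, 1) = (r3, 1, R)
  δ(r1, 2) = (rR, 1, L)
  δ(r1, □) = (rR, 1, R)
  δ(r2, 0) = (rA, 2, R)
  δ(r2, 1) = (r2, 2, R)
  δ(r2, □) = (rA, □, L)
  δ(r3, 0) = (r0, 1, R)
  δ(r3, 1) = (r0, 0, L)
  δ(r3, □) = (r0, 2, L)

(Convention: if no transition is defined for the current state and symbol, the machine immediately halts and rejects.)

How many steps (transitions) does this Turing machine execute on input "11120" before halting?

Execution trace:
Initial: [r0]11120
Step 1: δ(r0, 1) = (rA, □, R) → □[rA]1120

The machine reaches the accept state rA and halts.

The machine executed 1 step before halting.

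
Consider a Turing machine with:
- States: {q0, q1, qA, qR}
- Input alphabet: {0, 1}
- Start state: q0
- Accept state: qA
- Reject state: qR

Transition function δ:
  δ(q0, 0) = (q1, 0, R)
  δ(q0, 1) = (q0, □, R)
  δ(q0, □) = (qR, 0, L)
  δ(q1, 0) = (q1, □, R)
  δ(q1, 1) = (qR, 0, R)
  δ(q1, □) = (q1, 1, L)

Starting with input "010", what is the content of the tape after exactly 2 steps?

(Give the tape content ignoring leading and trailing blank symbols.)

Execution trace:
Initial: [q0]010
Step 1: δ(q0, 0) = (q1, 0, R) → 0[q1]10
Step 2: δ(q1, 1) = (qR, 0, R) → 00[qR]0

The machine reaches the reject state qR and halts.

After 2 steps, the tape (ignoring leading/trailing blanks) is: 000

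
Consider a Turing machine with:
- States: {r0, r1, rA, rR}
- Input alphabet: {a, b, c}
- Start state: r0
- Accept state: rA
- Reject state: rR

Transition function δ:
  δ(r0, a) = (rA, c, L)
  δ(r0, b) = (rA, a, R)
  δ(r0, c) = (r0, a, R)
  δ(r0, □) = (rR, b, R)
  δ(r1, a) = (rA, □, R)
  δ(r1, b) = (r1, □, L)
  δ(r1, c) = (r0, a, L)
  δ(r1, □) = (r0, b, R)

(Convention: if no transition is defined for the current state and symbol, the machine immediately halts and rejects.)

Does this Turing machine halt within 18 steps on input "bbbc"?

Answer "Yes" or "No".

Execution trace:
Initial: [r0]bbbc
Step 1: δ(r0, b) = (rA, a, R) → a[rA]bbc

The machine reaches the accept state rA and halts.
The machine halted after 1 step (within the 18-step bound).

Answer: Yes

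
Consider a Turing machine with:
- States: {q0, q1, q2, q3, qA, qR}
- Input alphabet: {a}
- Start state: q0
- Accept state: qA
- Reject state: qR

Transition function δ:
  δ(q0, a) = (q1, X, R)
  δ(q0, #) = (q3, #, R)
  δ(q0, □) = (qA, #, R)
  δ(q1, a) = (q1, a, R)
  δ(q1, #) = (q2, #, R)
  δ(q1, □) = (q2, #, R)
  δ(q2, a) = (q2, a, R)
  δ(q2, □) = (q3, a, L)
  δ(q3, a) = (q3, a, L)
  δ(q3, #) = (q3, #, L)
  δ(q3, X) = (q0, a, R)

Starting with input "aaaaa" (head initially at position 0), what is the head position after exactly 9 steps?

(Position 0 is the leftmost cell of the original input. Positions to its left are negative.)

Execution trace (head position shown):
Step 0: [q0]aaaaa  (head at position 0)
Step 1: move right → X[q1]aaaa  (head at position 1)
Step 2: move right → Xa[q1]aaa  (head at position 2)
Step 3: move right → Xaa[q1]aa  (head at position 3)
Step 4: move right → Xaaa[q1]a  (head at position 4)
Step 5: move right → Xaaaa[q1]□  (head at position 5)
Step 6: move right → Xaaaa#[q2]□  (head at position 6)
Step 7: move left → Xaaaa[q3]#a  (head at position 5)
Step 8: move left → Xaaa[q3]a#a  (head at position 4)
Step 9: move left → Xaa[q3]aa#a  (head at position 3)

After 9 steps, the head is at position 3.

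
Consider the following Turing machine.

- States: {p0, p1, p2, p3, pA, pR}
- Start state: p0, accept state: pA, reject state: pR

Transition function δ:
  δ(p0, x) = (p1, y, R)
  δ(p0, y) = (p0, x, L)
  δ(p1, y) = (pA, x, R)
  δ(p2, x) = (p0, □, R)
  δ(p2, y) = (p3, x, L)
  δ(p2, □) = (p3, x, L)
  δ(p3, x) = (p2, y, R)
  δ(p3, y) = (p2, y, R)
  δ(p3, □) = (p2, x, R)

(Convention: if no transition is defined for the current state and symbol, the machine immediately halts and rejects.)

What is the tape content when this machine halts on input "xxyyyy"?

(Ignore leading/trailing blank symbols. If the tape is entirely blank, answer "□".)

Execution trace:
Initial: [p0]xxyyyy
Step 1: δ(p0, x) = (p1, y, R) → y[p1]xyyyy

No transition is defined for δ(p1, x). By convention the machine halts and rejects.

Final tape (ignoring leading/trailing blanks): yxyyyy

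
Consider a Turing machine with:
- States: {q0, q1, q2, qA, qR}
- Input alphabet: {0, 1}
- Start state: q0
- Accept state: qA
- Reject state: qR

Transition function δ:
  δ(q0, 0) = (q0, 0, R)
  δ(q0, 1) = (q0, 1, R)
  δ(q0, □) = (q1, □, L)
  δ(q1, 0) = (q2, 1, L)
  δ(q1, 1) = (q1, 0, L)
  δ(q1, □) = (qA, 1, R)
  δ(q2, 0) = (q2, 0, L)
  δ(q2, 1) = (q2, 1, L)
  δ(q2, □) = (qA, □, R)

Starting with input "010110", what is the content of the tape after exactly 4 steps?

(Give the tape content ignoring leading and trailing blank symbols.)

Execution trace:
Initial: [q0]010110
Step 1: δ(q0, 0) = (q0, 0, R) → 0[q0]10110
Step 2: δ(q0, 1) = (q0, 1, R) → 01[q0]0110
Step 3: δ(q0, 0) = (q0, 0, R) → 010[q0]110
Step 4: δ(q0, 1) = (q0, 1, R) → 0101[q0]10

After 4 steps, the tape (ignoring leading/trailing blanks) is: 010110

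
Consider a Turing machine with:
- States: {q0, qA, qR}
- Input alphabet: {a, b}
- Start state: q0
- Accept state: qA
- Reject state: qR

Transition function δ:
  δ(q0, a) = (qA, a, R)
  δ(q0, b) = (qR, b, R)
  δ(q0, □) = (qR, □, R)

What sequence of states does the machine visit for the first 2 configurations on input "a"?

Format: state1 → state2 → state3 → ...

Execution trace:
Initial: [q0]a
Step 1: δ(q0, a) = (qA, a, R) → a[qA]□

The machine reaches the accept state qA and halts.

State sequence: q0 → qA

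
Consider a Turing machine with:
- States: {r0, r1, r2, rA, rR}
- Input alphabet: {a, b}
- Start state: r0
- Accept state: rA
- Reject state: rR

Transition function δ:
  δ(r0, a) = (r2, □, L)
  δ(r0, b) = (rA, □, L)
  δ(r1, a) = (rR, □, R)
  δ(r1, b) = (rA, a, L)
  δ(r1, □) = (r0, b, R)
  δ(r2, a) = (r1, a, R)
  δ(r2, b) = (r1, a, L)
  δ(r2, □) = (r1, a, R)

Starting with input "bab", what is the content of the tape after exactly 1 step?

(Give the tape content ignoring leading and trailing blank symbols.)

Execution trace:
Initial: [r0]bab
Step 1: δ(r0, b) = (rA, □, L) → [rA]□□ab

The machine reaches the accept state rA and halts.

After 1 step, the tape (ignoring leading/trailing blanks) is: ab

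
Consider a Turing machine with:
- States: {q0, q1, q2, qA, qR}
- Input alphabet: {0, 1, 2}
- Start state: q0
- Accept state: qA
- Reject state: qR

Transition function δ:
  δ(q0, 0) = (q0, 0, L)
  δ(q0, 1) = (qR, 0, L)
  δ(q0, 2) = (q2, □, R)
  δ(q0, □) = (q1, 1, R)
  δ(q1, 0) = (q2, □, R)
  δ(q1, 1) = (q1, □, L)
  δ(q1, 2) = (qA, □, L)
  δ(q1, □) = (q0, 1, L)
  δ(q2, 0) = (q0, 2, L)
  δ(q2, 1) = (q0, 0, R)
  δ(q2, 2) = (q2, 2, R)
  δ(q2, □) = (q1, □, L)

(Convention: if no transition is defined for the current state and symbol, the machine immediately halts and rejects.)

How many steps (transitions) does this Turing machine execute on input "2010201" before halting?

Execution trace:
Initial: [q0]2010201
Step 1: δ(q0, 2) = (q2, □, R) → □[q2]010201
Step 2: δ(q2, 0) = (q0, 2, L) → [q0]□210201
Step 3: δ(q0, □) = (q1, 1, R) → 1[q1]210201
Step 4: δ(q1, 2) = (qA, □, L) → [qA]1□10201

The machine reaches the accept state qA and halts.

The machine executed 4 steps before halting.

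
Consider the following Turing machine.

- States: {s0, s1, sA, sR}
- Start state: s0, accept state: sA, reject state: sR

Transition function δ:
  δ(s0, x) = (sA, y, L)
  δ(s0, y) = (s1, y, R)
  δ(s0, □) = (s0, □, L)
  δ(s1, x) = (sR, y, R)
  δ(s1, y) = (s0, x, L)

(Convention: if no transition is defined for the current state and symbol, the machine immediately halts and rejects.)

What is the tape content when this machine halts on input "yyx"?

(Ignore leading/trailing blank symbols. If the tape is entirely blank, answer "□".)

Execution trace:
Initial: [s0]yyx
Step 1: δ(s0, y) = (s1, y, R) → y[s1]yx
Step 2: δ(s1, y) = (s0, x, L) → [s0]yxx
Step 3: δ(s0, y) = (s1, y, R) → y[s1]xx
Step 4: δ(s1, x) = (sR, y, R) → yy[sR]x

The machine reaches the reject state sR and halts.

Final tape (ignoring leading/trailing blanks): yyx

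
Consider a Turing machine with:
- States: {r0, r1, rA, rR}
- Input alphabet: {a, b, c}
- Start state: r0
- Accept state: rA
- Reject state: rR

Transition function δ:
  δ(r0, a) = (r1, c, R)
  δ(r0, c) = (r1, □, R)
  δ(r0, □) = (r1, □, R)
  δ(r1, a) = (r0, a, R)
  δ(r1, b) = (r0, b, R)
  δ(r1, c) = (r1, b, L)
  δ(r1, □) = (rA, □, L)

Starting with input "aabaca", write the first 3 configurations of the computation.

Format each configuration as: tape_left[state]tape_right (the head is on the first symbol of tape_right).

Transitions applied:
Step 1: δ(r0, a) = (r1, c, R)
Step 2: δ(r1, a) = (r0, a, R)

The first 3 configurations are:
[r0]aabaca ⊢ c[r1]abaca ⊢ ca[r0]baca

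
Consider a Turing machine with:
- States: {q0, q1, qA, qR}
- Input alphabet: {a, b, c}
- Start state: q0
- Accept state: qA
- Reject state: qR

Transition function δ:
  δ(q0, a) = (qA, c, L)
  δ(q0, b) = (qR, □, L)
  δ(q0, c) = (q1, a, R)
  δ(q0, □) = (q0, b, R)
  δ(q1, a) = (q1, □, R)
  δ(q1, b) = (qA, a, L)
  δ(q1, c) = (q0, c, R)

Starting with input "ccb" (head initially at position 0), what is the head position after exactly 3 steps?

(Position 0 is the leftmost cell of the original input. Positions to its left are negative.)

Execution trace (head position shown):
Step 0: [q0]ccb  (head at position 0)
Step 1: move right → a[q1]cb  (head at position 1)
Step 2: move right → ac[q0]b  (head at position 2)
Step 3: move left → a[qR]c□  (head at position 1)

After 3 steps, the head is at position 1.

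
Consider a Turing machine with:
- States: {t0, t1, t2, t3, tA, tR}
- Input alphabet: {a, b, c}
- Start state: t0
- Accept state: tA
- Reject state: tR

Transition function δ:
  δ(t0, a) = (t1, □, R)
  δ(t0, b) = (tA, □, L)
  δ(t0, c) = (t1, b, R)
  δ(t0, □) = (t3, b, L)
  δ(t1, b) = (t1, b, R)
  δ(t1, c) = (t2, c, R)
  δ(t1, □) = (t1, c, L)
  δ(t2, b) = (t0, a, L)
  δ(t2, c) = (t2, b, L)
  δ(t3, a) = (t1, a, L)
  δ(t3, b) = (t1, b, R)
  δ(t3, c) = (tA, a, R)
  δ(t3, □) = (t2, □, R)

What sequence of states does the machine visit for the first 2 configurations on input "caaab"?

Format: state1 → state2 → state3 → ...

Execution trace:
Initial: [t0]caaab
Step 1: δ(t0, c) = (t1, b, R) → b[t1]aaab

No transition is defined for δ(t1, a). By convention the machine halts and rejects.

State sequence: t0 → t1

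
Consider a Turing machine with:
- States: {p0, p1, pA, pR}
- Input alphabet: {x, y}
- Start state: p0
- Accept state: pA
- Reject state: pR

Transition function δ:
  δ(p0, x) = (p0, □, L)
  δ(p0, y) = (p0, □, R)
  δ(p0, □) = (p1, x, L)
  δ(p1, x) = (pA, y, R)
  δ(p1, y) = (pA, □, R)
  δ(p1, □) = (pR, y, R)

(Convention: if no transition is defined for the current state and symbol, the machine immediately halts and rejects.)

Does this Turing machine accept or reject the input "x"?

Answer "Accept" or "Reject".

Execution trace:
Initial: [p0]x
Step 1: δ(p0, x) = (p0, □, L) → [p0]□□
Step 2: δ(p0, □) = (p1, x, L) → [p1]□x□
Step 3: δ(p1, □) = (pR, y, R) → y[pR]x□

The machine reaches the reject state pR and halts.

Answer: Reject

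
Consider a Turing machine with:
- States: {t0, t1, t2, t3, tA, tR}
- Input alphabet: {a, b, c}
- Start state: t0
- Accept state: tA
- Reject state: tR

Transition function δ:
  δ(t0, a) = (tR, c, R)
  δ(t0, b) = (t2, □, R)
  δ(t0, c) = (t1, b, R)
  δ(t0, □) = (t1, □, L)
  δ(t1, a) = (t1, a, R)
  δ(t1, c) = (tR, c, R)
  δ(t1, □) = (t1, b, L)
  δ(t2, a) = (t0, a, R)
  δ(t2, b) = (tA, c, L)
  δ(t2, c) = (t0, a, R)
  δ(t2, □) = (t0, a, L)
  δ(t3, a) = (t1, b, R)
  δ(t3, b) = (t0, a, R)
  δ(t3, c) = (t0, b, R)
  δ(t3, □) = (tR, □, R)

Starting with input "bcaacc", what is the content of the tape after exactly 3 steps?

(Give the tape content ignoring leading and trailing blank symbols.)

Execution trace:
Initial: [t0]bcaacc
Step 1: δ(t0, b) = (t2, □, R) → □[t2]caacc
Step 2: δ(t2, c) = (t0, a, R) → □a[t0]aacc
Step 3: δ(t0, a) = (tR, c, R) → □ac[tR]acc

The machine reaches the reject state tR and halts.

After 3 steps, the tape (ignoring leading/trailing blanks) is: acacc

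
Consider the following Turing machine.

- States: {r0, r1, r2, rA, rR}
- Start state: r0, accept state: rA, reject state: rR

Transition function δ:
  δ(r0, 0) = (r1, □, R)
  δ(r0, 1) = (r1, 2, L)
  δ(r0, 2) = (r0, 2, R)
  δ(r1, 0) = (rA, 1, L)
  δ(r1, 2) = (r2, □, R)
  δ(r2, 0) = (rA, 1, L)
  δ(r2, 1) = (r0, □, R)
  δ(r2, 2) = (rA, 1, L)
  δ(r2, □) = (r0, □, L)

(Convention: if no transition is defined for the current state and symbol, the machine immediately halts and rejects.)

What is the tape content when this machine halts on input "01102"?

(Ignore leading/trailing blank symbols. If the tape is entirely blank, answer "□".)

Execution trace:
Initial: [r0]01102
Step 1: δ(r0, 0) = (r1, □, R) → □[r1]1102

No transition is defined for δ(r1, 1). By convention the machine halts and rejects.

Final tape (ignoring leading/trailing blanks): 1102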